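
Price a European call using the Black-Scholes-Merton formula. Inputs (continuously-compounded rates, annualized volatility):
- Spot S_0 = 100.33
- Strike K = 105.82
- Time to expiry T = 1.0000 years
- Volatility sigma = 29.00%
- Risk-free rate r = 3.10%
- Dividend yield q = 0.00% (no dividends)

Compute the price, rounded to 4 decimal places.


d1 = (ln(S/K) + (r - q + 0.5*sigma^2) * T) / (sigma * sqrt(T)) = 0.06819040
d2 = d1 - sigma * sqrt(T) = -0.22180960
exp(-rT) = 0.96947557; exp(-qT) = 1.00000000
C = S_0 * exp(-qT) * N(d1) - K * exp(-rT) * N(d2)
N(d1) = 0.52718296; N(d2) = 0.41223105
C = 100.3300 * 1.00000000 * 0.52718296 - 105.8200 * 0.96947557 * 0.41223105 = 10.6015

Answer: Price = 10.6015


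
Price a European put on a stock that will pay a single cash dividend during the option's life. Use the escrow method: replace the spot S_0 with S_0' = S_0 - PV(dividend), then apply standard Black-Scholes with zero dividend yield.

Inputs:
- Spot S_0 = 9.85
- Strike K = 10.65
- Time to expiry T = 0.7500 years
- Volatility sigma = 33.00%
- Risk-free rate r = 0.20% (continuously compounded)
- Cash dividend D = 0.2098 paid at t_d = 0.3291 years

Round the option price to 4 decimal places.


Answer: Price = 1.7154

Derivation:
PV(D) = D * exp(-r * t_d) = 0.2098 * 0.99934202 = 0.20966196
S_0' = S_0 - PV(D) = 9.8500 - 0.20966196 = 9.64033804
d1 = (ln(S_0'/K) + (r + sigma^2/2)*T) / (sigma*sqrt(T)) = -0.20037979
d2 = d1 - sigma*sqrt(T) = -0.48616818
exp(-rT) = 0.99850112
N(-d1) = 0.57940822; N(-d2) = 0.68657603
P = K * exp(-rT) * N(-d2) - S_0' * N(-d1) = 10.6500 * 0.99850112 * 0.68657603 - 9.64033804 * 0.57940822 = 1.7154


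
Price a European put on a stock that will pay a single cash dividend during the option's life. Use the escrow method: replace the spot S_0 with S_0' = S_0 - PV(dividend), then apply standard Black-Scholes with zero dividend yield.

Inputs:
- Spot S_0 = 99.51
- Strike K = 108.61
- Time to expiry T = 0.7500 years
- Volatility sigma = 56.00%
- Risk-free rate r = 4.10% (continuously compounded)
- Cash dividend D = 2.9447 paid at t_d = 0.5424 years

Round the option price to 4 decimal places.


Answer: Price = 23.9903

Derivation:
PV(D) = D * exp(-r * t_d) = 2.9447 * 0.97800705 = 2.87993736
S_0' = S_0 - PV(D) = 99.5100 - 2.87993736 = 96.63006264
d1 = (ln(S_0'/K) + (r + sigma^2/2)*T) / (sigma*sqrt(T)) = 0.06490328
d2 = d1 - sigma*sqrt(T) = -0.42007095
exp(-rT) = 0.96971797
N(-d1) = 0.47412551; N(-d2) = 0.66278319
P = K * exp(-rT) * N(-d2) - S_0' * N(-d1) = 108.6100 * 0.96971797 * 0.66278319 - 96.63006264 * 0.47412551 = 23.9903


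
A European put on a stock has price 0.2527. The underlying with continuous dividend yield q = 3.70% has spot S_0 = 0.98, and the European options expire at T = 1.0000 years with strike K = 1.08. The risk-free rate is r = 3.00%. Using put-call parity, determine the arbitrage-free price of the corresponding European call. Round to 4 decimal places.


Answer: Call price = 0.1490

Derivation:
Put-call parity: C - P = S_0 * exp(-qT) - K * exp(-rT).
S_0 * exp(-qT) = 0.9800 * 0.96367614 = 0.94440261
K * exp(-rT) = 1.0800 * 0.97044553 = 1.04808118
C = P + S*exp(-qT) - K*exp(-rT)
C = 0.2527 + 0.94440261 - 1.04808118 = 0.1490


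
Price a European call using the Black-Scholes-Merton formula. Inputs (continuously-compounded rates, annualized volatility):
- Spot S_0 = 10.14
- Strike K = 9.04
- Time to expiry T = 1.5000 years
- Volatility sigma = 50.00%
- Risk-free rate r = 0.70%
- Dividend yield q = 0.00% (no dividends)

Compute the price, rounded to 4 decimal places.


d1 = (ln(S/K) + (r - q + 0.5*sigma^2) * T) / (sigma * sqrt(T)) = 0.51084733
d2 = d1 - sigma * sqrt(T) = -0.10152511
exp(-rT) = 0.98955493; exp(-qT) = 1.00000000
C = S_0 * exp(-qT) * N(d1) - K * exp(-rT) * N(d2)
N(d1) = 0.69527102; N(d2) = 0.45956681
C = 10.1400 * 1.00000000 * 0.69527102 - 9.0400 * 0.98955493 * 0.45956681 = 2.9390

Answer: Price = 2.9390


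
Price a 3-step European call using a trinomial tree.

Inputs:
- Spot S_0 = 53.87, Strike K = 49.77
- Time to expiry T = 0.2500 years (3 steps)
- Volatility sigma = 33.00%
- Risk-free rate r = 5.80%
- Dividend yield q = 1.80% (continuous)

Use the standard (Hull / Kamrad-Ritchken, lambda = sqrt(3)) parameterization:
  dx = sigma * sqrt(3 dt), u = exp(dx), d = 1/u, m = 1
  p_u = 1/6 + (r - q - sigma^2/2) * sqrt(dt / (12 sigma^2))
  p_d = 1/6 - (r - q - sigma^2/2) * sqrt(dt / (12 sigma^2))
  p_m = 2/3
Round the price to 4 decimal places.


Answer: Price = V(0,0) = 6.2618

Derivation:
dt = T/N = 0.083333; dx = sigma*sqrt(3*dt) = 0.165000
u = exp(dx) = 1.179393; d = 1/u = 0.847894
p_u = 0.163018, p_m = 0.666667, p_d = 0.170316
Discount per step: exp(-r*dt) = 0.995178
Stock lattice S(k, j) with j the centered position index:
  k=0: S(0,+0) = 53.8700
  k=1: S(1,-1) = 45.6760; S(1,+0) = 53.8700; S(1,+1) = 63.5339
  k=2: S(2,-2) = 38.7284; S(2,-1) = 45.6760; S(2,+0) = 53.8700; S(2,+1) = 63.5339; S(2,+2) = 74.9315
  k=3: S(3,-3) = 32.8376; S(3,-2) = 38.7284; S(3,-1) = 45.6760; S(3,+0) = 53.8700; S(3,+1) = 63.5339; S(3,+2) = 74.9315; S(3,+3) = 88.3736
Terminal payoffs V(N, j) = max(S_T - K, 0):
  V(3,-3) = 0.000000; V(3,-2) = 0.000000; V(3,-1) = 0.000000; V(3,+0) = 4.100000; V(3,+1) = 13.763907; V(3,+2) = 25.161453; V(3,+3) = 38.603640
Backward induction: V(k, j) = exp(-r*dt) * [p_u * V(k+1, j+1) + p_m * V(k+1, j) + p_d * V(k+1, j-1)]
  V(2,-2) = exp(-r*dt) * [p_u*0.000000 + p_m*0.000000 + p_d*0.000000] = 0.000000
  V(2,-1) = exp(-r*dt) * [p_u*4.100000 + p_m*0.000000 + p_d*0.000000] = 0.665150
  V(2,+0) = exp(-r*dt) * [p_u*13.763907 + p_m*4.100000 + p_d*0.000000] = 4.953096
  V(2,+1) = exp(-r*dt) * [p_u*25.161453 + p_m*13.763907 + p_d*4.100000] = 13.908606
  V(2,+2) = exp(-r*dt) * [p_u*38.603640 + p_m*25.161453 + p_d*13.763907] = 25.289060
  V(1,-1) = exp(-r*dt) * [p_u*4.953096 + p_m*0.665150 + p_d*0.000000] = 1.244844
  V(1,+0) = exp(-r*dt) * [p_u*13.908606 + p_m*4.953096 + p_d*0.665150] = 5.655298
  V(1,+1) = exp(-r*dt) * [p_u*25.289060 + p_m*13.908606 + p_d*4.953096] = 14.169904
  V(0,+0) = exp(-r*dt) * [p_u*14.169904 + p_m*5.655298 + p_d*1.244844] = 6.261821


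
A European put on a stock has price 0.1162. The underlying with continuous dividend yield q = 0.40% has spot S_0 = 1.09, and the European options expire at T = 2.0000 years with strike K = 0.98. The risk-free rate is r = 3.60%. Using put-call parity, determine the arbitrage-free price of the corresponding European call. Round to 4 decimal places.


Put-call parity: C - P = S_0 * exp(-qT) - K * exp(-rT).
S_0 * exp(-qT) = 1.0900 * 0.99203191 = 1.08131479
K * exp(-rT) = 0.9800 * 0.93053090 = 0.91192028
C = P + S*exp(-qT) - K*exp(-rT)
C = 0.1162 + 1.08131479 - 0.91192028 = 0.2856

Answer: Call price = 0.2856


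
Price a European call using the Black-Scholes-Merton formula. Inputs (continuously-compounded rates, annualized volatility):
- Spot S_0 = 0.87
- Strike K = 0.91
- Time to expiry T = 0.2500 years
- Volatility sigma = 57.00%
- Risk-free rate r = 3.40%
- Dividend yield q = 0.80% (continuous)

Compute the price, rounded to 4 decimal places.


Answer: Price = 0.0842

Derivation:
d1 = (ln(S/K) + (r - q + 0.5*sigma^2) * T) / (sigma * sqrt(T)) = 0.00758285
d2 = d1 - sigma * sqrt(T) = -0.27741715
exp(-rT) = 0.99153602; exp(-qT) = 0.99800200
C = S_0 * exp(-qT) * N(d1) - K * exp(-rT) * N(d2)
N(d1) = 0.50302509; N(d2) = 0.39072991
C = 0.8700 * 0.99800200 * 0.50302509 - 0.9100 * 0.99153602 * 0.39072991 = 0.0842


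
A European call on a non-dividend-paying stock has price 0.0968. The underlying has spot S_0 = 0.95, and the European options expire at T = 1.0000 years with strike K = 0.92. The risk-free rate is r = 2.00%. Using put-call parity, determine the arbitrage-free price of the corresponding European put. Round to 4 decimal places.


Put-call parity: C - P = S_0 * exp(-qT) - K * exp(-rT).
S_0 * exp(-qT) = 0.9500 * 1.00000000 = 0.95000000
K * exp(-rT) = 0.9200 * 0.98019867 = 0.90178278
P = C - S*exp(-qT) + K*exp(-rT)
P = 0.0968 - 0.95000000 + 0.90178278 = 0.0486

Answer: Put price = 0.0486


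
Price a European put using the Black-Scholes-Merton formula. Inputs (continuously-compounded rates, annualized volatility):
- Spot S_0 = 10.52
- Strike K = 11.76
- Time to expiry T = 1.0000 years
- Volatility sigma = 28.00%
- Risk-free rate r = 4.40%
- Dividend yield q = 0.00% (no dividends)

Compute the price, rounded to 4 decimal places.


d1 = (ln(S/K) + (r - q + 0.5*sigma^2) * T) / (sigma * sqrt(T)) = -0.10080620
d2 = d1 - sigma * sqrt(T) = -0.38080620
exp(-rT) = 0.95695396; exp(-qT) = 1.00000000
P = K * exp(-rT) * N(-d2) - S_0 * exp(-qT) * N(-d1)
N(-d1) = 0.54014785; N(-d2) = 0.64832647
P = 11.7600 * 0.95695396 * 0.64832647 - 10.5200 * 1.00000000 * 0.54014785 = 1.6138

Answer: Price = 1.6138


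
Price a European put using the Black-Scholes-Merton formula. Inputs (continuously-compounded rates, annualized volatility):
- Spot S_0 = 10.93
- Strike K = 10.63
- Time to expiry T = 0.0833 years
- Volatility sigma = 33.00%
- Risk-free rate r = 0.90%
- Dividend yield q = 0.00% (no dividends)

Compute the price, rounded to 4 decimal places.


d1 = (ln(S/K) + (r - q + 0.5*sigma^2) * T) / (sigma * sqrt(T)) = 0.34770259
d2 = d1 - sigma * sqrt(T) = 0.25245885
exp(-rT) = 0.99925058; exp(-qT) = 1.00000000
P = K * exp(-rT) * N(-d2) - S_0 * exp(-qT) * N(-d1)
N(-d1) = 0.36403178; N(-d2) = 0.40034321
P = 10.6300 * 0.99925058 * 0.40034321 - 10.9300 * 1.00000000 * 0.36403178 = 0.2736

Answer: Price = 0.2736


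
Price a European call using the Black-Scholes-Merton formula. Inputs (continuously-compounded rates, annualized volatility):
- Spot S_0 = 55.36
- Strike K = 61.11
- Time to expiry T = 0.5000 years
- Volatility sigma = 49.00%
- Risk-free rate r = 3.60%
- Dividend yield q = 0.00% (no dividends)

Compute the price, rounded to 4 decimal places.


Answer: Price = 5.8172

Derivation:
d1 = (ln(S/K) + (r - q + 0.5*sigma^2) * T) / (sigma * sqrt(T)) = -0.06001232
d2 = d1 - sigma * sqrt(T) = -0.40649464
exp(-rT) = 0.98216103; exp(-qT) = 1.00000000
C = S_0 * exp(-qT) * N(d1) - K * exp(-rT) * N(d2)
N(d1) = 0.47607291; N(d2) = 0.34218960
C = 55.3600 * 1.00000000 * 0.47607291 - 61.1100 * 0.98216103 * 0.34218960 = 5.8172


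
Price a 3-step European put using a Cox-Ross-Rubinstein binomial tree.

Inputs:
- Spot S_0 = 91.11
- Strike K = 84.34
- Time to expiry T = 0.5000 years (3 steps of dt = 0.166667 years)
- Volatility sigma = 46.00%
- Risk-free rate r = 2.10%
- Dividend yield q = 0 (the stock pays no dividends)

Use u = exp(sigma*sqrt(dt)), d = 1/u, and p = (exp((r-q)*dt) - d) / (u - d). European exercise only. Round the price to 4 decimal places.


dt = T/N = 0.166667
u = exp(sigma*sqrt(dt)) = 1.206585; d = 1/u = 0.828785
p = (exp((r-q)*dt) - d) / (u - d) = 0.462469
Discount per step: exp(-r*dt) = 0.996506
Stock lattice S(k, i) with i counting down-moves:
  k=0: S(0,0) = 91.1100
  k=1: S(1,0) = 109.9320; S(1,1) = 75.5106
  k=2: S(2,0) = 132.6423; S(2,1) = 91.1100; S(2,2) = 62.5821
  k=3: S(3,0) = 160.0442; S(3,1) = 109.9320; S(3,2) = 75.5106; S(3,3) = 51.8671
Terminal payoffs V(N, i) = max(K - S_T, 0):
  V(3,0) = 0.000000; V(3,1) = 0.000000; V(3,2) = 8.829377; V(3,3) = 32.472887
Backward induction: V(k, i) = exp(-r*dt) * [p * V(k+1, i) + (1-p) * V(k+1, i+1)].
  V(2,0) = exp(-r*dt) * [p*0.000000 + (1-p)*0.000000] = 0.000000
  V(2,1) = exp(-r*dt) * [p*0.000000 + (1-p)*8.829377] = 4.729479
  V(2,2) = exp(-r*dt) * [p*8.829377 + (1-p)*32.472887] = 21.463236
  V(1,0) = exp(-r*dt) * [p*0.000000 + (1-p)*4.729479] = 2.533357
  V(1,1) = exp(-r*dt) * [p*4.729479 + (1-p)*21.463236] = 13.676435
  V(0,0) = exp(-r*dt) * [p*2.533357 + (1-p)*13.676435] = 8.493325

Answer: Price = V(0,0) = 8.4933


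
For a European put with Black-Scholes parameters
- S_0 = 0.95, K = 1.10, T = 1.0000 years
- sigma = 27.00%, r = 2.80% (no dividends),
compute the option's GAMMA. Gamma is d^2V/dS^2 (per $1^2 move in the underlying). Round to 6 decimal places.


d1 = -0.3042721266; d2 = -0.5742721266
phi(d1) = 0.3808958516; exp(-qT) = 1.0000000000; exp(-rT) = 0.9723883668
Gamma = exp(-qT) * phi(d1) / (S * sigma * sqrt(T)) = 1.0000000000 * 0.3808958516 / (0.9500 * 0.2700 * 1.0000000000) = 1.484974

Answer: Gamma = 1.484974


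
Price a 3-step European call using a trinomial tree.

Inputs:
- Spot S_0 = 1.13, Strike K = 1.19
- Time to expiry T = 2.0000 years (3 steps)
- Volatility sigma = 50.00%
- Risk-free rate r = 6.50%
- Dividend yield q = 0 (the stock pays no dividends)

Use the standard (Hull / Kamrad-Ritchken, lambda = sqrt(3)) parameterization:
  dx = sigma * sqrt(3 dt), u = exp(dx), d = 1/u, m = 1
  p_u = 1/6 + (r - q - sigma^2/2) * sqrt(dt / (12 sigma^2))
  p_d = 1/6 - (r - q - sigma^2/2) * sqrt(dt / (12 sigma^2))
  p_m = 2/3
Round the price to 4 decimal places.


dt = T/N = 0.666667; dx = sigma*sqrt(3*dt) = 0.707107
u = exp(dx) = 2.028115; d = 1/u = 0.493069
p_u = 0.138382, p_m = 0.666667, p_d = 0.194951
Discount per step: exp(-r*dt) = 0.957592
Stock lattice S(k, j) with j the centered position index:
  k=0: S(0,+0) = 1.1300
  k=1: S(1,-1) = 0.5572; S(1,+0) = 1.1300; S(1,+1) = 2.2918
  k=2: S(2,-2) = 0.2747; S(2,-1) = 0.5572; S(2,+0) = 1.1300; S(2,+1) = 2.2918; S(2,+2) = 4.6480
  k=3: S(3,-3) = 0.1355; S(3,-2) = 0.2747; S(3,-1) = 0.5572; S(3,+0) = 1.1300; S(3,+1) = 2.2918; S(3,+2) = 4.6480; S(3,+3) = 9.4266
Terminal payoffs V(N, j) = max(S_T - K, 0):
  V(3,-3) = 0.000000; V(3,-2) = 0.000000; V(3,-1) = 0.000000; V(3,+0) = 0.000000; V(3,+1) = 1.101770; V(3,+2) = 3.457973; V(3,+3) = 8.236624
Backward induction: V(k, j) = exp(-r*dt) * [p_u * V(k+1, j+1) + p_m * V(k+1, j) + p_d * V(k+1, j-1)]
  V(2,-2) = exp(-r*dt) * [p_u*0.000000 + p_m*0.000000 + p_d*0.000000] = 0.000000
  V(2,-1) = exp(-r*dt) * [p_u*0.000000 + p_m*0.000000 + p_d*0.000000] = 0.000000
  V(2,+0) = exp(-r*dt) * [p_u*1.101770 + p_m*0.000000 + p_d*0.000000] = 0.146000
  V(2,+1) = exp(-r*dt) * [p_u*3.457973 + p_m*1.101770 + p_d*0.000000] = 1.161594
  V(2,+2) = exp(-r*dt) * [p_u*8.236624 + p_m*3.457973 + p_d*1.101770] = 3.504701
  V(1,-1) = exp(-r*dt) * [p_u*0.146000 + p_m*0.000000 + p_d*0.000000] = 0.019347
  V(1,+0) = exp(-r*dt) * [p_u*1.161594 + p_m*0.146000 + p_d*0.000000] = 0.247133
  V(1,+1) = exp(-r*dt) * [p_u*3.504701 + p_m*1.161594 + p_d*0.146000] = 1.233233
  V(0,+0) = exp(-r*dt) * [p_u*1.233233 + p_m*0.247133 + p_d*0.019347] = 0.324801

Answer: Price = V(0,0) = 0.3248


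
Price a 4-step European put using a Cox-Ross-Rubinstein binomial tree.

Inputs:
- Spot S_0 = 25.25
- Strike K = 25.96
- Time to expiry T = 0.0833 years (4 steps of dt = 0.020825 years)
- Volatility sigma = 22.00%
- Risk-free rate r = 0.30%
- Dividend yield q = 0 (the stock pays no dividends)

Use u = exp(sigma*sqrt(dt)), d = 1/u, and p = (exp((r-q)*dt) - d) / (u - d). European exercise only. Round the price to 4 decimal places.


Answer: Price = V(0,0) = 1.0933

Derivation:
dt = T/N = 0.020825
u = exp(sigma*sqrt(dt)) = 1.032257; d = 1/u = 0.968751
p = (exp((r-q)*dt) - d) / (u - d) = 0.493047
Discount per step: exp(-r*dt) = 0.999938
Stock lattice S(k, i) with i counting down-moves:
  k=0: S(0,0) = 25.2500
  k=1: S(1,0) = 26.0645; S(1,1) = 24.4610
  k=2: S(2,0) = 26.9053; S(2,1) = 25.2500; S(2,2) = 23.6966
  k=3: S(3,0) = 27.7732; S(3,1) = 26.0645; S(3,2) = 24.4610; S(3,3) = 22.9561
  k=4: S(4,0) = 28.6690; S(4,1) = 26.9053; S(4,2) = 25.2500; S(4,3) = 23.6966; S(4,4) = 22.2387
Terminal payoffs V(N, i) = max(K - S_T, 0):
  V(4,0) = 0.000000; V(4,1) = 0.000000; V(4,2) = 0.710000; V(4,3) = 2.263430; V(4,4) = 3.721289
Backward induction: V(k, i) = exp(-r*dt) * [p * V(k+1, i) + (1-p) * V(k+1, i+1)].
  V(3,0) = exp(-r*dt) * [p*0.000000 + (1-p)*0.000000] = 0.000000
  V(3,1) = exp(-r*dt) * [p*0.000000 + (1-p)*0.710000] = 0.359914
  V(3,2) = exp(-r*dt) * [p*0.710000 + (1-p)*2.263430] = 1.497421
  V(3,3) = exp(-r*dt) * [p*2.263430 + (1-p)*3.721289] = 3.002308
  V(2,0) = exp(-r*dt) * [p*0.000000 + (1-p)*0.359914] = 0.182448
  V(2,1) = exp(-r*dt) * [p*0.359914 + (1-p)*1.497421] = 0.936518
  V(2,2) = exp(-r*dt) * [p*1.497421 + (1-p)*3.002308] = 2.260186
  V(1,0) = exp(-r*dt) * [p*0.182448 + (1-p)*0.936518] = 0.564690
  V(1,1) = exp(-r*dt) * [p*0.936518 + (1-p)*2.260186] = 1.607454
  V(0,0) = exp(-r*dt) * [p*0.564690 + (1-p)*1.607454] = 1.093254


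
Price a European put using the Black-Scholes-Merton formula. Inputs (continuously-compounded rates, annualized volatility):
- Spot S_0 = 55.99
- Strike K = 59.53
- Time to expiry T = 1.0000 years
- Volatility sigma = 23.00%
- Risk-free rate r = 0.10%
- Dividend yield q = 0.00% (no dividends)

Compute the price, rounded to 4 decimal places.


d1 = (ln(S/K) + (r - q + 0.5*sigma^2) * T) / (sigma * sqrt(T)) = -0.14720558
d2 = d1 - sigma * sqrt(T) = -0.37720558
exp(-rT) = 0.99900050; exp(-qT) = 1.00000000
P = K * exp(-rT) * N(-d2) - S_0 * exp(-qT) * N(-d1)
N(-d1) = 0.55851512; N(-d2) = 0.64698958
P = 59.5300 * 0.99900050 * 0.64698958 - 55.9900 * 1.00000000 * 0.55851512 = 7.2055

Answer: Price = 7.2055


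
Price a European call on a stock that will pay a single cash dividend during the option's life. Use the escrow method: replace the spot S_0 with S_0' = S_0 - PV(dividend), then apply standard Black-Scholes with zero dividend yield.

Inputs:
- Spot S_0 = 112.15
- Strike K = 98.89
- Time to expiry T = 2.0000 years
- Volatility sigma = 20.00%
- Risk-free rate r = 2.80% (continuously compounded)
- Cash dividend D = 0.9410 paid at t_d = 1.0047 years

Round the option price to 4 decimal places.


PV(D) = D * exp(-r * t_d) = 0.9410 * 0.97226041 = 0.91489704
S_0' = S_0 - PV(D) = 112.1500 - 0.91489704 = 111.23510296
d1 = (ln(S_0'/K) + (r + sigma^2/2)*T) / (sigma*sqrt(T)) = 0.75532399
d2 = d1 - sigma*sqrt(T) = 0.47248127
exp(-rT) = 0.94553914
N(d1) = 0.77497269; N(d2) = 0.68170835
C = S_0' * N(d1) - K * exp(-rT) * N(d2) = 111.23510296 * 0.77497269 - 98.8900 * 0.94553914 * 0.68170835 = 22.4615

Answer: Price = 22.4615


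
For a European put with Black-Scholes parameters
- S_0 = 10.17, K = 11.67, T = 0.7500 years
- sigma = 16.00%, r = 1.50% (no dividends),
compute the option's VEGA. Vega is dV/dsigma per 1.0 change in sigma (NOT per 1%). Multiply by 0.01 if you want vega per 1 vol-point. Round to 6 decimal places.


d1 = -0.8424206996; d2 = -0.9809847642
phi(d1) = 0.2797735227; exp(-qT) = 1.0000000000; exp(-rT) = 0.9888130446
Vega = S * exp(-qT) * phi(d1) * sqrt(T) = 10.1700 * 1.0000000000 * 0.2797735227 * 0.8660254038 = 2.464099

Answer: Vega = 2.464099


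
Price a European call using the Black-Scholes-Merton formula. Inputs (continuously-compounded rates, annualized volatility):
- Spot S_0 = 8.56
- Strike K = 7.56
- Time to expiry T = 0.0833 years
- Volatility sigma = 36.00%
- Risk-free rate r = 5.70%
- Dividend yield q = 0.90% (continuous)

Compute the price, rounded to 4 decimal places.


Answer: Price = 1.0729

Derivation:
d1 = (ln(S/K) + (r - q + 0.5*sigma^2) * T) / (sigma * sqrt(T)) = 1.28606671
d2 = d1 - sigma * sqrt(T) = 1.18216445
exp(-rT) = 0.99526315; exp(-qT) = 0.99925058
C = S_0 * exp(-qT) * N(d1) - K * exp(-rT) * N(d2)
N(d1) = 0.90079011; N(d2) = 0.88142977
C = 8.5600 * 0.99925058 * 0.90079011 - 7.5600 * 0.99526315 * 0.88142977 = 1.0729


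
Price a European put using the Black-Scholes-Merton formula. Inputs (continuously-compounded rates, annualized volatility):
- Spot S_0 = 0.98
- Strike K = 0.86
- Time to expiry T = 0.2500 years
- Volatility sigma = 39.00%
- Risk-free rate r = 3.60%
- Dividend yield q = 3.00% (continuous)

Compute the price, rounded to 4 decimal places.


d1 = (ln(S/K) + (r - q + 0.5*sigma^2) * T) / (sigma * sqrt(T)) = 0.77503940
d2 = d1 - sigma * sqrt(T) = 0.58003940
exp(-rT) = 0.99104038; exp(-qT) = 0.99252805
P = K * exp(-rT) * N(-d2) - S_0 * exp(-qT) * N(-d1)
N(-d1) = 0.21915819; N(-d2) = 0.28094403
P = 0.8600 * 0.99104038 * 0.28094403 - 0.9800 * 0.99252805 * 0.21915819 = 0.0263

Answer: Price = 0.0263


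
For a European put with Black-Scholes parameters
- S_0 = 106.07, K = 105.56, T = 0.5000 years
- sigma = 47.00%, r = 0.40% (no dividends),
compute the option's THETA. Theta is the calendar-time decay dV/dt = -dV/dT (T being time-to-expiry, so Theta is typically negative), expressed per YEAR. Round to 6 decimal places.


Answer: Theta = -13.585194

Derivation:
d1 = 0.1866904584; d2 = -0.1456497288
phi(d1) = 0.3920502742; exp(-qT) = 1.0000000000; exp(-rT) = 0.9980019987
Theta = -S*exp(-qT)*phi(d1)*sigma/(2*sqrt(T)) + r*K*exp(-rT)*N(-d2) - q*S*exp(-qT)*N(-d1)
N(-d1) = 0.4259516688; N(-d2) = 0.5579010457; sqrt(T) = 0.7071067812
Term 1 = -106.0700 * 1.0000000000 * 0.3920502742 * 0.4700 / (2 * 0.7071067812) = -13.8202911033
Term 2 = 0.0040 * 105.5600 * 0.9980019987 * 0.5579010457 = 0.2350974721
Term 3 = 0 (no dividend yield, q = 0)
Theta = -13.8202911033 + (0.2350974721) + (0.0000000000) = -13.585194


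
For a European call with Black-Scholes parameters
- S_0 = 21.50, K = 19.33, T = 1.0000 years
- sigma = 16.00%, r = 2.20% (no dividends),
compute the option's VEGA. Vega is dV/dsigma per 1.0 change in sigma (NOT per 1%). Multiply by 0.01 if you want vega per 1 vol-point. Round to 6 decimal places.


d1 = 0.8824665120; d2 = 0.7224665120
phi(d1) = 0.2702758687; exp(-qT) = 1.0000000000; exp(-rT) = 0.9782402351
Vega = S * exp(-qT) * phi(d1) * sqrt(T) = 21.5000 * 1.0000000000 * 0.2702758687 * 1.0000000000 = 5.810931

Answer: Vega = 5.810931


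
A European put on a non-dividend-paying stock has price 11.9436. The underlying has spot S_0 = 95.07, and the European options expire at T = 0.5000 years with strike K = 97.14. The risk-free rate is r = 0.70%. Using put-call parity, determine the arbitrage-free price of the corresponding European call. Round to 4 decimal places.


Answer: Call price = 10.2130

Derivation:
Put-call parity: C - P = S_0 * exp(-qT) - K * exp(-rT).
S_0 * exp(-qT) = 95.0700 * 1.00000000 = 95.07000000
K * exp(-rT) = 97.1400 * 0.99650612 = 96.80060429
C = P + S*exp(-qT) - K*exp(-rT)
C = 11.9436 + 95.07000000 - 96.80060429 = 10.2130


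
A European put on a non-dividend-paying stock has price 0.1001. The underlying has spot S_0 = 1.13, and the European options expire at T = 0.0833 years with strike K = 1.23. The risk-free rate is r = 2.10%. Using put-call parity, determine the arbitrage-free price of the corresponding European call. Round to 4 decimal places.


Answer: Call price = 0.0022

Derivation:
Put-call parity: C - P = S_0 * exp(-qT) - K * exp(-rT).
S_0 * exp(-qT) = 1.1300 * 1.00000000 = 1.13000000
K * exp(-rT) = 1.2300 * 0.99825223 = 1.22785024
C = P + S*exp(-qT) - K*exp(-rT)
C = 0.1001 + 1.13000000 - 1.22785024 = 0.0022


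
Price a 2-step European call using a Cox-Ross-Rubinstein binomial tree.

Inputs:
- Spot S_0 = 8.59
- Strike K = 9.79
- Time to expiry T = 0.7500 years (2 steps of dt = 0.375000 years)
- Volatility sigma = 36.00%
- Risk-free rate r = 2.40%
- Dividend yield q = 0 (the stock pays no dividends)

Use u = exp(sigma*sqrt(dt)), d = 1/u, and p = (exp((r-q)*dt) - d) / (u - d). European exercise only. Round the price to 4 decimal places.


dt = T/N = 0.375000
u = exp(sigma*sqrt(dt)) = 1.246643; d = 1/u = 0.802154
p = (exp((r-q)*dt) - d) / (u - d) = 0.465448
Discount per step: exp(-r*dt) = 0.991040
Stock lattice S(k, i) with i counting down-moves:
  k=0: S(0,0) = 8.5900
  k=1: S(1,0) = 10.7087; S(1,1) = 6.8905
  k=2: S(2,0) = 13.3499; S(2,1) = 8.5900; S(2,2) = 5.5273
Terminal payoffs V(N, i) = max(S_T - K, 0):
  V(2,0) = 3.559873; V(2,1) = 0.000000; V(2,2) = 0.000000
Backward induction: V(k, i) = exp(-r*dt) * [p * V(k+1, i) + (1-p) * V(k+1, i+1)].
  V(1,0) = exp(-r*dt) * [p*3.559873 + (1-p)*0.000000] = 1.642090
  V(1,1) = exp(-r*dt) * [p*0.000000 + (1-p)*0.000000] = 0.000000
  V(0,0) = exp(-r*dt) * [p*1.642090 + (1-p)*0.000000] = 0.757460

Answer: Price = V(0,0) = 0.7575


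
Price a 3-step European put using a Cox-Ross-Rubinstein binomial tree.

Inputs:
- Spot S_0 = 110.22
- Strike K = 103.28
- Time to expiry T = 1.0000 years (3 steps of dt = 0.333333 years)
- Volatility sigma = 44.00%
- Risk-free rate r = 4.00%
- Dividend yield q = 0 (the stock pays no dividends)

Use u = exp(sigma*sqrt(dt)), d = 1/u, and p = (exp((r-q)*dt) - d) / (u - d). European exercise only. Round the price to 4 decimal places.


dt = T/N = 0.333333
u = exp(sigma*sqrt(dt)) = 1.289216; d = 1/u = 0.775665
p = (exp((r-q)*dt) - d) / (u - d) = 0.462968
Discount per step: exp(-r*dt) = 0.986755
Stock lattice S(k, i) with i counting down-moves:
  k=0: S(0,0) = 110.2200
  k=1: S(1,0) = 142.0974; S(1,1) = 85.4938
  k=2: S(2,0) = 183.1942; S(2,1) = 110.2200; S(2,2) = 66.3146
  k=3: S(3,0) = 236.1768; S(3,1) = 142.0974; S(3,2) = 85.4938; S(3,3) = 51.4379
Terminal payoffs V(N, i) = max(K - S_T, 0):
  V(3,0) = 0.000000; V(3,1) = 0.000000; V(3,2) = 17.786167; V(3,3) = 51.842061
Backward induction: V(k, i) = exp(-r*dt) * [p * V(k+1, i) + (1-p) * V(k+1, i+1)].
  V(2,0) = exp(-r*dt) * [p*0.000000 + (1-p)*0.000000] = 0.000000
  V(2,1) = exp(-r*dt) * [p*0.000000 + (1-p)*17.786167] = 9.425234
  V(2,2) = exp(-r*dt) * [p*17.786167 + (1-p)*51.842061] = 35.597470
  V(1,0) = exp(-r*dt) * [p*0.000000 + (1-p)*9.425234] = 4.994614
  V(1,1) = exp(-r*dt) * [p*9.425234 + (1-p)*35.597470] = 23.169573
  V(0,0) = exp(-r*dt) * [p*4.994614 + (1-p)*23.169573] = 14.559724

Answer: Price = V(0,0) = 14.5597


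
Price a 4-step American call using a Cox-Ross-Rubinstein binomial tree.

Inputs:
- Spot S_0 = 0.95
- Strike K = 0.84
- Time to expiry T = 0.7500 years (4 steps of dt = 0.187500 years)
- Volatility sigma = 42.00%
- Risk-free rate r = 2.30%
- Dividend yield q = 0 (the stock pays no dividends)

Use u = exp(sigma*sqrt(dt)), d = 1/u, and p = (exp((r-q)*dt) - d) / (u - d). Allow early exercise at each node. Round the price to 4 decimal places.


dt = T/N = 0.187500
u = exp(sigma*sqrt(dt)) = 1.199453; d = 1/u = 0.833714
p = (exp((r-q)*dt) - d) / (u - d) = 0.466475
Discount per step: exp(-r*dt) = 0.995697
Stock lattice S(k, i) with i counting down-moves:
  k=0: S(0,0) = 0.9500
  k=1: S(1,0) = 1.1395; S(1,1) = 0.7920
  k=2: S(2,0) = 1.3668; S(2,1) = 0.9500; S(2,2) = 0.6603
  k=3: S(3,0) = 1.6394; S(3,1) = 1.1395; S(3,2) = 0.7920; S(3,3) = 0.5505
  k=4: S(4,0) = 1.9663; S(4,1) = 1.3668; S(4,2) = 0.9500; S(4,3) = 0.6603; S(4,4) = 0.4590
Terminal payoffs V(N, i) = max(S_T - K, 0):
  V(4,0) = 1.126328; V(4,1) = 0.526752; V(4,2) = 0.110000; V(4,3) = 0.000000; V(4,4) = 0.000000
Backward induction: V(k, i) = exp(-r*dt) * [p * V(k+1, i) + (1-p) * V(k+1, i+1)]; then take max(V_cont, immediate exercise) for American.
  V(3,0) = exp(-r*dt) * [p*1.126328 + (1-p)*0.526752] = 0.802969; exercise = 0.799355; V(3,0) = max -> 0.802969
  V(3,1) = exp(-r*dt) * [p*0.526752 + (1-p)*0.110000] = 0.303095; exercise = 0.299480; V(3,1) = max -> 0.303095
  V(3,2) = exp(-r*dt) * [p*0.110000 + (1-p)*0.000000] = 0.051091; exercise = 0.000000; V(3,2) = max -> 0.051091
  V(3,3) = exp(-r*dt) * [p*0.000000 + (1-p)*0.000000] = 0.000000; exercise = 0.000000; V(3,3) = max -> 0.000000
  V(2,0) = exp(-r*dt) * [p*0.802969 + (1-p)*0.303095] = 0.533966; exercise = 0.526752; V(2,0) = max -> 0.533966
  V(2,1) = exp(-r*dt) * [p*0.303095 + (1-p)*0.051091] = 0.167919; exercise = 0.110000; V(2,1) = max -> 0.167919
  V(2,2) = exp(-r*dt) * [p*0.051091 + (1-p)*0.000000] = 0.023730; exercise = 0.000000; V(2,2) = max -> 0.023730
  V(1,0) = exp(-r*dt) * [p*0.533966 + (1-p)*0.167919] = 0.337214; exercise = 0.299480; V(1,0) = max -> 0.337214
  V(1,1) = exp(-r*dt) * [p*0.167919 + (1-p)*0.023730] = 0.090599; exercise = 0.000000; V(1,1) = max -> 0.090599
  V(0,0) = exp(-r*dt) * [p*0.337214 + (1-p)*0.090599] = 0.204754; exercise = 0.110000; V(0,0) = max -> 0.204754

Answer: Price = V(0,0) = 0.2048


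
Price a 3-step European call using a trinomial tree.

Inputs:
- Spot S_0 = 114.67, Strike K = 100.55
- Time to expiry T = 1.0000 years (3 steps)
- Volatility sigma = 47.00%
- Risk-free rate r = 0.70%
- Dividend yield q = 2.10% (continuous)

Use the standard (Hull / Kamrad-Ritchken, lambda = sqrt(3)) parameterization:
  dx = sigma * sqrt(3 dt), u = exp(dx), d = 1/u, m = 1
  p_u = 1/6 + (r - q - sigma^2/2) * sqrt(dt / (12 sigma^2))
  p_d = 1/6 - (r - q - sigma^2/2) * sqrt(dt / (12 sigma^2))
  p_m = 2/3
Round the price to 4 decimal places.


dt = T/N = 0.333333; dx = sigma*sqrt(3*dt) = 0.470000
u = exp(dx) = 1.599994; d = 1/u = 0.625002
p_u = 0.122535, p_m = 0.666667, p_d = 0.210798
Discount per step: exp(-r*dt) = 0.997669
Stock lattice S(k, j) with j the centered position index:
  k=0: S(0,+0) = 114.6700
  k=1: S(1,-1) = 71.6690; S(1,+0) = 114.6700; S(1,+1) = 183.4713
  k=2: S(2,-2) = 44.7933; S(2,-1) = 71.6690; S(2,+0) = 114.6700; S(2,+1) = 183.4713; S(2,+2) = 293.5531
  k=3: S(3,-3) = 27.9959; S(3,-2) = 44.7933; S(3,-1) = 71.6690; S(3,+0) = 114.6700; S(3,+1) = 183.4713; S(3,+2) = 293.5531; S(3,+3) = 469.6832
Terminal payoffs V(N, j) = max(S_T - K, 0):
  V(3,-3) = 0.000000; V(3,-2) = 0.000000; V(3,-1) = 0.000000; V(3,+0) = 14.120000; V(3,+1) = 82.921334; V(3,+2) = 193.003069; V(3,+3) = 369.133206
Backward induction: V(k, j) = exp(-r*dt) * [p_u * V(k+1, j+1) + p_m * V(k+1, j) + p_d * V(k+1, j-1)]
  V(2,-2) = exp(-r*dt) * [p_u*0.000000 + p_m*0.000000 + p_d*0.000000] = 0.000000
  V(2,-1) = exp(-r*dt) * [p_u*14.120000 + p_m*0.000000 + p_d*0.000000] = 1.726168
  V(2,+0) = exp(-r*dt) * [p_u*82.921334 + p_m*14.120000 + p_d*0.000000] = 19.528517
  V(2,+1) = exp(-r*dt) * [p_u*193.003069 + p_m*82.921334 + p_d*14.120000] = 81.716182
  V(2,+2) = exp(-r*dt) * [p_u*369.133206 + p_m*193.003069 + p_d*82.921334] = 190.934228
  V(1,-1) = exp(-r*dt) * [p_u*19.528517 + p_m*1.726168 + p_d*0.000000] = 3.535456
  V(1,+0) = exp(-r*dt) * [p_u*81.716182 + p_m*19.528517 + p_d*1.726168] = 23.341487
  V(1,+1) = exp(-r*dt) * [p_u*190.934228 + p_m*81.716182 + p_d*19.528517] = 81.799151
  V(0,+0) = exp(-r*dt) * [p_u*81.799151 + p_m*23.341487 + p_d*3.535456] = 26.268191

Answer: Price = V(0,0) = 26.2682


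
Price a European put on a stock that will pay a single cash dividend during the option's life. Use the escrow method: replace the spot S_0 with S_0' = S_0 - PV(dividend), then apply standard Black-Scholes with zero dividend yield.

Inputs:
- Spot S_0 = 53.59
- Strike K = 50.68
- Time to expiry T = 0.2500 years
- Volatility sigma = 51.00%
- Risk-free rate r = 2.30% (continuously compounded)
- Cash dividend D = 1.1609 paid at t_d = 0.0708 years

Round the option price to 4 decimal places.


PV(D) = D * exp(-r * t_d) = 1.1609 * 0.99837293 = 1.15901113
S_0' = S_0 - PV(D) = 53.5900 - 1.15901113 = 52.43098887
d1 = (ln(S_0'/K) + (r + sigma^2/2)*T) / (sigma*sqrt(T)) = 0.28325079
d2 = d1 - sigma*sqrt(T) = 0.02825079
exp(-rT) = 0.99426650
N(-d1) = 0.38849230; N(-d2) = 0.48873106
P = K * exp(-rT) * N(-d2) - S_0' * N(-d1) = 50.6800 * 0.99426650 * 0.48873106 - 52.43098887 * 0.38849230 = 4.2578

Answer: Price = 4.2578


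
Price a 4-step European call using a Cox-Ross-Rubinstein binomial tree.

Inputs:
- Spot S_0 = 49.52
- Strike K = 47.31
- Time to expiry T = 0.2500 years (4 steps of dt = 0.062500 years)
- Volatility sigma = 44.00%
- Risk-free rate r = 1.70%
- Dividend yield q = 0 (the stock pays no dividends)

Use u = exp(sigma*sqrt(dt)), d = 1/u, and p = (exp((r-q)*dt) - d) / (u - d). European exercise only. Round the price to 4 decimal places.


Answer: Price = V(0,0) = 5.6108

Derivation:
dt = T/N = 0.062500
u = exp(sigma*sqrt(dt)) = 1.116278; d = 1/u = 0.895834
p = (exp((r-q)*dt) - d) / (u - d) = 0.477350
Discount per step: exp(-r*dt) = 0.998938
Stock lattice S(k, i) with i counting down-moves:
  k=0: S(0,0) = 49.5200
  k=1: S(1,0) = 55.2781; S(1,1) = 44.3617
  k=2: S(2,0) = 61.7057; S(2,1) = 49.5200; S(2,2) = 39.7407
  k=3: S(3,0) = 68.8807; S(3,1) = 55.2781; S(3,2) = 44.3617; S(3,3) = 35.6011
  k=4: S(4,0) = 76.8901; S(4,1) = 61.7057; S(4,2) = 49.5200; S(4,3) = 39.7407; S(4,4) = 31.8927
Terminal payoffs V(N, i) = max(S_T - K, 0):
  V(4,0) = 29.580061; V(4,1) = 14.395720; V(4,2) = 2.210000; V(4,3) = 0.000000; V(4,4) = 0.000000
Backward induction: V(k, i) = exp(-r*dt) * [p * V(k+1, i) + (1-p) * V(k+1, i+1)].
  V(3,0) = exp(-r*dt) * [p*29.580061 + (1-p)*14.395720] = 21.620982
  V(3,1) = exp(-r*dt) * [p*14.395720 + (1-p)*2.210000] = 8.018330
  V(3,2) = exp(-r*dt) * [p*2.210000 + (1-p)*0.000000] = 1.053823
  V(3,3) = exp(-r*dt) * [p*0.000000 + (1-p)*0.000000] = 0.000000
  V(2,0) = exp(-r*dt) * [p*21.620982 + (1-p)*8.018330] = 14.496147
  V(2,1) = exp(-r*dt) * [p*8.018330 + (1-p)*1.053823] = 4.373682
  V(2,2) = exp(-r*dt) * [p*1.053823 + (1-p)*0.000000] = 0.502508
  V(1,0) = exp(-r*dt) * [p*14.496147 + (1-p)*4.373682] = 9.195865
  V(1,1) = exp(-r*dt) * [p*4.373682 + (1-p)*0.502508] = 2.347917
  V(0,0) = exp(-r*dt) * [p*9.195865 + (1-p)*2.347917] = 5.610821


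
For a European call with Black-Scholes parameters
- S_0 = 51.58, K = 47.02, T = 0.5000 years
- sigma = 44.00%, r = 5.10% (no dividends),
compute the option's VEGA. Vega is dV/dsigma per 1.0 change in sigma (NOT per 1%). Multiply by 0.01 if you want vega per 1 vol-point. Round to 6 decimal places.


d1 = 0.5350257806; d2 = 0.2238987969
phi(d1) = 0.3457411774; exp(-qT) = 1.0000000000; exp(-rT) = 0.9748223790
Vega = S * exp(-qT) * phi(d1) * sqrt(T) = 51.5800 * 1.0000000000 * 0.3457411774 * 0.7071067812 = 12.610069

Answer: Vega = 12.610069


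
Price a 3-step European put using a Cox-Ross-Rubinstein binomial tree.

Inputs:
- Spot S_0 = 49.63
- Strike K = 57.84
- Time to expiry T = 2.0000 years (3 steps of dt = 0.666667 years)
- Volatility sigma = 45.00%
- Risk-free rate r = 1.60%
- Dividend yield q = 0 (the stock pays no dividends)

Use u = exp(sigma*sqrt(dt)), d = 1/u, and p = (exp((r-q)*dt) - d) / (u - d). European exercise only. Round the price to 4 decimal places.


dt = T/N = 0.666667
u = exp(sigma*sqrt(dt)) = 1.444009; d = 1/u = 0.692516
p = (exp((r-q)*dt) - d) / (u - d) = 0.423434
Discount per step: exp(-r*dt) = 0.989390
Stock lattice S(k, i) with i counting down-moves:
  k=0: S(0,0) = 49.6300
  k=1: S(1,0) = 71.6662; S(1,1) = 34.3696
  k=2: S(2,0) = 103.4866; S(2,1) = 49.6300; S(2,2) = 23.8015
  k=3: S(3,0) = 149.4357; S(3,1) = 71.6662; S(3,2) = 34.3696; S(3,3) = 16.4829
Terminal payoffs V(N, i) = max(K - S_T, 0):
  V(3,0) = 0.000000; V(3,1) = 0.000000; V(3,2) = 23.470415; V(3,3) = 41.357073
Backward induction: V(k, i) = exp(-r*dt) * [p * V(k+1, i) + (1-p) * V(k+1, i+1)].
  V(2,0) = exp(-r*dt) * [p*0.000000 + (1-p)*0.000000] = 0.000000
  V(2,1) = exp(-r*dt) * [p*0.000000 + (1-p)*23.470415] = 13.388673
  V(2,2) = exp(-r*dt) * [p*23.470415 + (1-p)*41.357073] = 33.424820
  V(1,0) = exp(-r*dt) * [p*0.000000 + (1-p)*13.388673] = 7.637555
  V(1,1) = exp(-r*dt) * [p*13.388673 + (1-p)*33.424820] = 24.676219
  V(0,0) = exp(-r*dt) * [p*7.637555 + (1-p)*24.676219] = 17.276208

Answer: Price = V(0,0) = 17.2762


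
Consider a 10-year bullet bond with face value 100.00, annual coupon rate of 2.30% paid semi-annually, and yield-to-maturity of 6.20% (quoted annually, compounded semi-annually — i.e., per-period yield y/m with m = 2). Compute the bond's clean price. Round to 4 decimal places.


Coupon per period c = face * coupon_rate / m = 1.150000
Periods per year m = 2; per-period yield y/m = 0.031000
Number of cashflows N = 20
Cashflows (t years, CF_t, discount factor 1/(1+y/m)^(m*t), PV):
  t = 0.5000: CF_t = 1.150000, DF = 0.969932, PV = 1.115422
  t = 1.0000: CF_t = 1.150000, DF = 0.940768, PV = 1.081884
  t = 1.5000: CF_t = 1.150000, DF = 0.912481, PV = 1.049354
  t = 2.0000: CF_t = 1.150000, DF = 0.885045, PV = 1.017802
  t = 2.5000: CF_t = 1.150000, DF = 0.858434, PV = 0.987199
  t = 3.0000: CF_t = 1.150000, DF = 0.832622, PV = 0.957516
  t = 3.5000: CF_t = 1.150000, DF = 0.807587, PV = 0.928725
  t = 4.0000: CF_t = 1.150000, DF = 0.783305, PV = 0.900800
  t = 4.5000: CF_t = 1.150000, DF = 0.759752, PV = 0.873715
  t = 5.0000: CF_t = 1.150000, DF = 0.736908, PV = 0.847444
  t = 5.5000: CF_t = 1.150000, DF = 0.714751, PV = 0.821963
  t = 6.0000: CF_t = 1.150000, DF = 0.693260, PV = 0.797249
  t = 6.5000: CF_t = 1.150000, DF = 0.672415, PV = 0.773277
  t = 7.0000: CF_t = 1.150000, DF = 0.652197, PV = 0.750026
  t = 7.5000: CF_t = 1.150000, DF = 0.632587, PV = 0.727475
  t = 8.0000: CF_t = 1.150000, DF = 0.613566, PV = 0.705601
  t = 8.5000: CF_t = 1.150000, DF = 0.595117, PV = 0.684385
  t = 9.0000: CF_t = 1.150000, DF = 0.577224, PV = 0.663807
  t = 9.5000: CF_t = 1.150000, DF = 0.559868, PV = 0.643848
  t = 10.0000: CF_t = 101.150000, DF = 0.543034, PV = 54.927848
Price P = sum_t PV_t = 71.255339

Answer: Price = 71.2553


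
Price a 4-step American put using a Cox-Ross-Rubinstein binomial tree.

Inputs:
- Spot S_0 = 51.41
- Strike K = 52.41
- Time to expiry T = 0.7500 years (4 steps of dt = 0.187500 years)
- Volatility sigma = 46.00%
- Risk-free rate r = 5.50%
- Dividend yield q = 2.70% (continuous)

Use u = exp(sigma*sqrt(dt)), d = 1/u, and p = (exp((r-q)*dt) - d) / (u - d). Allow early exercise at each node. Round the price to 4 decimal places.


dt = T/N = 0.187500
u = exp(sigma*sqrt(dt)) = 1.220409; d = 1/u = 0.819398
p = (exp((r-q)*dt) - d) / (u - d) = 0.463494
Discount per step: exp(-r*dt) = 0.989740
Stock lattice S(k, i) with i counting down-moves:
  k=0: S(0,0) = 51.4100
  k=1: S(1,0) = 62.7412; S(1,1) = 42.1252
  k=2: S(2,0) = 76.5699; S(2,1) = 51.4100; S(2,2) = 34.5173
  k=3: S(3,0) = 93.4466; S(3,1) = 62.7412; S(3,2) = 42.1252; S(3,3) = 28.2834
  k=4: S(4,0) = 114.0431; S(4,1) = 76.5699; S(4,2) = 51.4100; S(4,3) = 34.5173; S(4,4) = 23.1754
Terminal payoffs V(N, i) = max(K - S_T, 0):
  V(4,0) = 0.000000; V(4,1) = 0.000000; V(4,2) = 1.000000; V(4,3) = 17.892687; V(4,4) = 29.234647
Backward induction: V(k, i) = exp(-r*dt) * [p * V(k+1, i) + (1-p) * V(k+1, i+1)]; then take max(V_cont, immediate exercise) for American.
  V(3,0) = exp(-r*dt) * [p*0.000000 + (1-p)*0.000000] = 0.000000; exercise = 0.000000; V(3,0) = max -> 0.000000
  V(3,1) = exp(-r*dt) * [p*0.000000 + (1-p)*1.000000] = 0.531002; exercise = 0.000000; V(3,1) = max -> 0.531002
  V(3,2) = exp(-r*dt) * [p*1.000000 + (1-p)*17.892687] = 9.959789; exercise = 10.284769; V(3,2) = max -> 10.284769
  V(3,3) = exp(-r*dt) * [p*17.892687 + (1-p)*29.234647] = 23.731719; exercise = 24.126597; V(3,3) = max -> 24.126597
  V(2,0) = exp(-r*dt) * [p*0.000000 + (1-p)*0.531002] = 0.281963; exercise = 0.000000; V(2,0) = max -> 0.281963
  V(2,1) = exp(-r*dt) * [p*0.531002 + (1-p)*10.284769] = 5.704823; exercise = 1.000000; V(2,1) = max -> 5.704823
  V(2,2) = exp(-r*dt) * [p*10.284769 + (1-p)*24.126597] = 17.529289; exercise = 17.892687; V(2,2) = max -> 17.892687
  V(1,0) = exp(-r*dt) * [p*0.281963 + (1-p)*5.704823] = 3.158619; exercise = 0.000000; V(1,0) = max -> 3.158619
  V(1,1) = exp(-r*dt) * [p*5.704823 + (1-p)*17.892687] = 12.118073; exercise = 10.284769; V(1,1) = max -> 12.118073
  V(0,0) = exp(-r*dt) * [p*3.158619 + (1-p)*12.118073] = 7.883699; exercise = 1.000000; V(0,0) = max -> 7.883699

Answer: Price = V(0,0) = 7.8837


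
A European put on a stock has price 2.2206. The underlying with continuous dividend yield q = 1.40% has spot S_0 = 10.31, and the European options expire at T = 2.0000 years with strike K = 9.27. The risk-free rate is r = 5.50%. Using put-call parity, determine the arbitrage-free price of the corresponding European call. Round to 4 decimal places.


Put-call parity: C - P = S_0 * exp(-qT) - K * exp(-rT).
S_0 * exp(-qT) = 10.3100 * 0.97238837 = 10.02532406
K * exp(-rT) = 9.2700 * 0.89583414 = 8.30438243
C = P + S*exp(-qT) - K*exp(-rT)
C = 2.2206 + 10.02532406 - 8.30438243 = 3.9415

Answer: Call price = 3.9415


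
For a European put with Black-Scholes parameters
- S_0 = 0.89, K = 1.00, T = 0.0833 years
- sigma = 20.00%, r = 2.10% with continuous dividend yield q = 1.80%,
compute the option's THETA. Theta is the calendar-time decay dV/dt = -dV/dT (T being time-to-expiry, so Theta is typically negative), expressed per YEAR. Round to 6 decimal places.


d1 = -1.9856377114; d2 = -2.0433611902
phi(d1) = 0.0555585925; exp(-qT) = 0.9985017235; exp(-rT) = 0.9982522291
Theta = -S*exp(-qT)*phi(d1)*sigma/(2*sqrt(T)) + r*K*exp(-rT)*N(-d2) - q*S*exp(-qT)*N(-d1)
N(-d1) = 0.9764632170; N(-d2) = 0.9794916518; sqrt(T) = 0.2886173938
Term 1 = -0.8900 * 0.9985017235 * 0.0555585925 * 0.2000 / (2 * 0.2886173938) = -0.0171067520
Term 2 = 0.0210 * 1.0000 * 0.9982522291 * 0.9794916518 = 0.0205333742
Term 3 = -0.0180 * 0.8900 * 0.9985017235 * 0.9764632170 = -0.0156195033
Theta = -0.0171067520 + (0.0205333742) + (-0.0156195033) = -0.012193

Answer: Theta = -0.012193


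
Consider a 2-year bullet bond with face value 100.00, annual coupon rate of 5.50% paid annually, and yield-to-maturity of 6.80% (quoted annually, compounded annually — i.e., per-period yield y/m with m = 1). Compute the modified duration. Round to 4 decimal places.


Coupon per period c = face * coupon_rate / m = 5.500000
Periods per year m = 1; per-period yield y/m = 0.068000
Number of cashflows N = 2
Cashflows (t years, CF_t, discount factor 1/(1+y/m)^(m*t), PV):
  t = 1.0000: CF_t = 5.500000, DF = 0.936330, PV = 5.149813
  t = 2.0000: CF_t = 105.500000, DF = 0.876713, PV = 92.493232
Price P = sum_t PV_t = 97.643045
First compute Macaulay numerator sum_t t * PV_t:
  t * PV_t at t = 1.0000: 5.149813
  t * PV_t at t = 2.0000: 184.986464
Macaulay duration D = 190.136276 / 97.643045 = 1.947259
Modified duration = D / (1 + y/m) = 1.947259 / (1 + 0.068000) = 1.823276

Answer: Modified duration = 1.8233
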